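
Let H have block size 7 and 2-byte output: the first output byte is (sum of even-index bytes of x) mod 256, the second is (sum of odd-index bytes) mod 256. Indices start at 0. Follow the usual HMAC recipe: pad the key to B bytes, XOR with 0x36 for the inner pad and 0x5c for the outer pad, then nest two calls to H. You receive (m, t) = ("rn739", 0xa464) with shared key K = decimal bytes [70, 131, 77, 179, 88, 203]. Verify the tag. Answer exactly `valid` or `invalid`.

invalid

Key decimal bytes [70, 131, 77, 179, 88, 203] = 46 83 4d b3 58 cb is 6 bytes ≤ B = 7; zero-pad to 7 bytes: K' = 46 83 4d b3 58 cb 00.
K' ⊕ ipad = 70 b5 7b 85 6e fd 36; K' ⊕ opad = 1a df 11 ef 04 97 5c.
Inner hash: even-index sum = 560 mod 256 = 48; odd-index sum = 793 mod 256 = 25 → 30 19.
Outer hash (recomputed tag): even-index sum = 164 mod 256 = 164; odd-index sum = 661 mod 256 = 149 → a4 95.
Recomputed tag = a495; claimed = a464 → mismatch.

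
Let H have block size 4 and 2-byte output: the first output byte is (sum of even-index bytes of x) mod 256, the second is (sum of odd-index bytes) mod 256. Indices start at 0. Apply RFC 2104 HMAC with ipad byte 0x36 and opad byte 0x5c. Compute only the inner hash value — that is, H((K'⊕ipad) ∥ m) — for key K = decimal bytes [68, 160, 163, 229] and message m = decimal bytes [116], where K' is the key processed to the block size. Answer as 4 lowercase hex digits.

Key decimal bytes [68, 160, 163, 229] = 44 a0 a3 e5 is exactly B = 4 bytes: K' = 44 a0 a3 e5.
K' ⊕ ipad = 72 96 95 d3.
Inner input = 72 96 95 d3 ∥ 74.
Inner hash: even-index sum = 379 mod 256 = 123; odd-index sum = 361 mod 256 = 105 → 7b 69.

7b69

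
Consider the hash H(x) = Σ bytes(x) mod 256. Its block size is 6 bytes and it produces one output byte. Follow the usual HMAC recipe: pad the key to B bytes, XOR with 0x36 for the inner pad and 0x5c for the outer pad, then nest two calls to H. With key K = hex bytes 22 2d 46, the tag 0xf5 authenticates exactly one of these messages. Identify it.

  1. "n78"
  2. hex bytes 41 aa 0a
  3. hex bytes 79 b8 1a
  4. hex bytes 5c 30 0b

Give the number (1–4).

4

Key hex bytes 22 2d 46 is 3 bytes ≤ B = 6; zero-pad to 6 bytes: K' = 22 2d 46 00 00 00.
K' ⊕ ipad = 14 1b 70 36 36 36; K' ⊕ opad = 7e 71 1a 5c 5c 5c.
m1: inner = H(14 1b 70 36 36 36 6e 37 38) = 1e; tag = H(7e 71 1a 5c 5c 5c 1e) = 3b
m2: inner = H(14 1b 70 36 36 36 41 aa 0a) = 36; tag = H(7e 71 1a 5c 5c 5c 36) = 53
m3: inner = H(14 1b 70 36 36 36 79 b8 1a) = 8c; tag = H(7e 71 1a 5c 5c 5c 8c) = a9
m4: inner = H(14 1b 70 36 36 36 5c 30 0b) = d8; tag = H(7e 71 1a 5c 5c 5c d8) = f5 ← matches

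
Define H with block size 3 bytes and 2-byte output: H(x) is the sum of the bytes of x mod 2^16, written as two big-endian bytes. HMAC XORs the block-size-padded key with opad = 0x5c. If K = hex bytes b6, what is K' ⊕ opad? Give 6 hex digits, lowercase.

ea5c5c

Key hex bytes b6 is 1 byte ≤ B = 3; zero-pad to 3 bytes: K' = b6 00 00.
XOR each byte with 0x5c: b6⊕5c=ea, 00⊕5c=5c, 00⊕5c=5c.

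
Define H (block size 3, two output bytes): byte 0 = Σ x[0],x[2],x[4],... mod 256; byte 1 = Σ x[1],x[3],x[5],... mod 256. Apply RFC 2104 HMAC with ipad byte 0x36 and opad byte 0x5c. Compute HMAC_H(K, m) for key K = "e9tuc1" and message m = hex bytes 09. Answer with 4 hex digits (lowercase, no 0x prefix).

Key "e9tuc1" = 65 39 74 75 63 31 is 6 bytes > B = 3, so hash it first: H(key) = 3c df, then zero-pad to 3 bytes: K' = 3c df 00.
K' ⊕ ipad = 0a e9 36.  K' ⊕ opad = 60 83 5c.
Inner input = (K'⊕ipad) ∥ m = 0a e9 36 ∥ 09.
Inner hash: even-index sum = 64 mod 256 = 64; odd-index sum = 242 mod 256 = 242 → 40 f2.
Outer input = (K'⊕opad) ∥ inner = 60 83 5c ∥ 40 f2.
Outer hash (tag): even-index sum = 430 mod 256 = 174; odd-index sum = 195 mod 256 = 195 → ae c3.

aec3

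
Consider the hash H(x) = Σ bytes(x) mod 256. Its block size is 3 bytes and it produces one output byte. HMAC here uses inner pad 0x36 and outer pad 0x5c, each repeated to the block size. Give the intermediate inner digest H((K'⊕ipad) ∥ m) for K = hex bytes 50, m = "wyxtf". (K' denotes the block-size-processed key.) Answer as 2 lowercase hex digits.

14

Key hex bytes 50 is 1 byte ≤ B = 3; zero-pad to 3 bytes: K' = 50 00 00.
K' ⊕ ipad = 66 36 36.
Inner input = 66 36 36 ∥ 77 79 78 74 66.
Inner hash: sum = 102+54+54+119+121+120+116+102 = 788; mod 256 = 20 → 14.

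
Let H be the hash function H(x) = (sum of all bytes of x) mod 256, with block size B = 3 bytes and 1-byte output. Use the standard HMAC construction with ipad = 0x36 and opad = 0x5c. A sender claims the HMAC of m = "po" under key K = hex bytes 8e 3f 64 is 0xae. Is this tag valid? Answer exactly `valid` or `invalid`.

invalid

Key hex bytes 8e 3f 64 is exactly B = 3 bytes: K' = 8e 3f 64.
K' ⊕ ipad = b8 09 52; K' ⊕ opad = d2 63 38.
Inner hash: sum = 184+9+82+112+111 = 498; mod 256 = 242 → f2.
Outer hash (recomputed tag): sum = 210+99+56+242 = 607; mod 256 = 95 → 5f.
Recomputed tag = 5f; claimed = ae → mismatch.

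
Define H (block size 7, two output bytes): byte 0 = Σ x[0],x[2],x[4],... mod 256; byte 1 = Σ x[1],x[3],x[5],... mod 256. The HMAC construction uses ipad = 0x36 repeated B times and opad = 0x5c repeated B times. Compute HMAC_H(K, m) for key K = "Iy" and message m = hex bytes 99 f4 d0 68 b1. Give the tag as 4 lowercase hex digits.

fe5a

Key "Iy" = 49 79 is 2 bytes ≤ B = 7; zero-pad to 7 bytes: K' = 49 79 00 00 00 00 00.
K' ⊕ ipad = 7f 4f 36 36 36 36 36.  K' ⊕ opad = 15 25 5c 5c 5c 5c 5c.
Inner input = (K'⊕ipad) ∥ m = 7f 4f 36 36 36 36 36 ∥ 99 f4 d0 68 b1.
Inner hash: even-index sum = 637 mod 256 = 125; odd-index sum = 725 mod 256 = 213 → 7d d5.
Outer input = (K'⊕opad) ∥ inner = 15 25 5c 5c 5c 5c 5c ∥ 7d d5.
Outer hash (tag): even-index sum = 510 mod 256 = 254; odd-index sum = 346 mod 256 = 90 → fe 5a.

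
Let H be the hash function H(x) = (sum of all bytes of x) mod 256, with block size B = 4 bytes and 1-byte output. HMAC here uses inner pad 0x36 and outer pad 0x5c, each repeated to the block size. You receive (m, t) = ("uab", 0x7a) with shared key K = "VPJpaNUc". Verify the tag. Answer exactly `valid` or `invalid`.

valid

Key "VPJpaNUc" = 56 50 4a 70 61 4e 55 63 is 8 bytes > B = 4, so hash it first: H(key) = c7, then zero-pad to 4 bytes: K' = c7 00 00 00.
K' ⊕ ipad = f1 36 36 36; K' ⊕ opad = 9b 5c 5c 5c.
Inner hash: sum = 241+54+54+54+117+97+98 = 715; mod 256 = 203 → cb.
Outer hash (recomputed tag): sum = 155+92+92+92+203 = 634; mod 256 = 122 → 7a.
Recomputed tag = 7a; claimed = 7a → match.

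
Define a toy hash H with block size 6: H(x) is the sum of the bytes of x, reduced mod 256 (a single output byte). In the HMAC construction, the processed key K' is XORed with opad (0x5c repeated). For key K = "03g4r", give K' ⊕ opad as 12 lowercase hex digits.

6c6f3b682e5c

Key "03g4r" = 30 33 67 34 72 is 5 bytes ≤ B = 6; zero-pad to 6 bytes: K' = 30 33 67 34 72 00.
XOR each byte with 0x5c: 30⊕5c=6c, 33⊕5c=6f, 67⊕5c=3b, 34⊕5c=68, 72⊕5c=2e, 00⊕5c=5c.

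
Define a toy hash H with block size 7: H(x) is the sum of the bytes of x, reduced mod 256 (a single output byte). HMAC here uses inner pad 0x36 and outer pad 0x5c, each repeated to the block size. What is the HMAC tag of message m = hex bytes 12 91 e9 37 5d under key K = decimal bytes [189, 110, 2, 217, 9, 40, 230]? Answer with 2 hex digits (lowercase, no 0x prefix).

cc

Key decimal bytes [189, 110, 2, 217, 9, 40, 230] = bd 6e 02 d9 09 28 e6 is exactly B = 7 bytes: K' = bd 6e 02 d9 09 28 e6.
K' ⊕ ipad = 8b 58 34 ef 3f 1e d0.  K' ⊕ opad = e1 32 5e 85 55 74 ba.
Inner input = (K'⊕ipad) ∥ m = 8b 58 34 ef 3f 1e d0 ∥ 12 91 e9 37 5d.
Inner hash: sum = 139+88+52+239+63+30+208+18+145+233+55+93 = 1363; mod 256 = 83 → 53.
Outer input = (K'⊕opad) ∥ inner = e1 32 5e 85 55 74 ba ∥ 53.
Outer hash (tag): sum = 225+50+94+133+85+116+186+83 = 972; mod 256 = 204 → cc.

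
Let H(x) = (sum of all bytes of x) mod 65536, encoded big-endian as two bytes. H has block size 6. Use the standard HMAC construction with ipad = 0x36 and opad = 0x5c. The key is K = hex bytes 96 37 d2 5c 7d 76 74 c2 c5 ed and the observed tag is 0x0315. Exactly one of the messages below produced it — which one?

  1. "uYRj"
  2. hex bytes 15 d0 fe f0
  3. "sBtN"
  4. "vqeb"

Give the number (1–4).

Key hex bytes 96 37 d2 5c 7d 76 74 c2 c5 ed is 10 bytes > B = 6, so hash it first: H(key) = 05 d6, then zero-pad to 6 bytes: K' = 05 d6 00 00 00 00.
K' ⊕ ipad = 33 e0 36 36 36 36; K' ⊕ opad = 59 8a 5c 5c 5c 5c.
m1: inner = H(33 e0 36 36 36 36 75 59 52 6a) = 03 75; tag = H(59 8a 5c 5c 5c 5c 03 75) = 02cb
m2: inner = H(33 e0 36 36 36 36 15 d0 fe f0) = 04 be; tag = H(59 8a 5c 5c 5c 5c 04 be) = 0315 ← matches
m3: inner = H(33 e0 36 36 36 36 73 42 74 4e) = 03 62; tag = H(59 8a 5c 5c 5c 5c 03 62) = 02b8
m4: inner = H(33 e0 36 36 36 36 76 71 65 62) = 03 99; tag = H(59 8a 5c 5c 5c 5c 03 99) = 02ef

2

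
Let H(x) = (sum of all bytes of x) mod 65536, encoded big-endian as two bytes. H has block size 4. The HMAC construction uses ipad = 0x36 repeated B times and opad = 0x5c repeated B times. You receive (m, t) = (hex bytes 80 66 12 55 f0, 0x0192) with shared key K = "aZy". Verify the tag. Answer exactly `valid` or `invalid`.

Key "aZy" = 61 5a 79 is 3 bytes ≤ B = 4; zero-pad to 4 bytes: K' = 61 5a 79 00.
K' ⊕ ipad = 57 6c 4f 36; K' ⊕ opad = 3d 06 25 5c.
Inner hash: sum = 87+108+79+54+128+102+18+85+240 = 901 → 03 85.
Outer hash (recomputed tag): sum = 61+6+37+92+3+133 = 332 → 01 4c.
Recomputed tag = 014c; claimed = 0192 → mismatch.

invalid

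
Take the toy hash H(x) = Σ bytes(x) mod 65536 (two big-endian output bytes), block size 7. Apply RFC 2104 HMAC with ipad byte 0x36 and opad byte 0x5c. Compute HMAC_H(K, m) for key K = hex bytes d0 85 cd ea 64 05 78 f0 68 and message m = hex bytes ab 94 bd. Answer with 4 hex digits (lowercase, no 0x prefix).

02f1

Key hex bytes d0 85 cd ea 64 05 78 f0 68 is 9 bytes > B = 7, so hash it first: H(key) = 05 45, then zero-pad to 7 bytes: K' = 05 45 00 00 00 00 00.
K' ⊕ ipad = 33 73 36 36 36 36 36.  K' ⊕ opad = 59 19 5c 5c 5c 5c 5c.
Inner input = (K'⊕ipad) ∥ m = 33 73 36 36 36 36 36 ∥ ab 94 bd.
Inner hash: sum = 51+115+54+54+54+54+54+171+148+189 = 944 → 03 b0.
Outer input = (K'⊕opad) ∥ inner = 59 19 5c 5c 5c 5c 5c ∥ 03 b0.
Outer hash (tag): sum = 89+25+92+92+92+92+92+3+176 = 753 → 02 f1.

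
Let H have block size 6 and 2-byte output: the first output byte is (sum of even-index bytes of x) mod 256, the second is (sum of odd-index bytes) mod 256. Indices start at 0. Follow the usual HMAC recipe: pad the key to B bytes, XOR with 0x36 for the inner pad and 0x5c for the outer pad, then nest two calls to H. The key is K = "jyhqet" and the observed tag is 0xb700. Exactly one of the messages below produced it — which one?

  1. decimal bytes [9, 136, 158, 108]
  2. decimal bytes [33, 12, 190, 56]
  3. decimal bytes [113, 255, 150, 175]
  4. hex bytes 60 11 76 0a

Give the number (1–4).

Key "jyhqet" = 6a 79 68 71 65 74 is exactly B = 6 bytes: K' = 6a 79 68 71 65 74.
K' ⊕ ipad = 5c 4f 5e 47 53 42; K' ⊕ opad = 36 25 34 2d 39 28.
m1: inner = H(5c 4f 5e 47 53 42 09 88 9e 6c) = b4 cc; tag = H(36 25 34 2d 39 28 b4 cc) = 5746
m2: inner = H(5c 4f 5e 47 53 42 21 0c be 38) = ec 1c; tag = H(36 25 34 2d 39 28 ec 1c) = 8f96
m3: inner = H(5c 4f 5e 47 53 42 71 ff 96 af) = 14 86; tag = H(36 25 34 2d 39 28 14 86) = b700 ← matches
m4: inner = H(5c 4f 5e 47 53 42 60 11 76 0a) = e3 f3; tag = H(36 25 34 2d 39 28 e3 f3) = 866d

3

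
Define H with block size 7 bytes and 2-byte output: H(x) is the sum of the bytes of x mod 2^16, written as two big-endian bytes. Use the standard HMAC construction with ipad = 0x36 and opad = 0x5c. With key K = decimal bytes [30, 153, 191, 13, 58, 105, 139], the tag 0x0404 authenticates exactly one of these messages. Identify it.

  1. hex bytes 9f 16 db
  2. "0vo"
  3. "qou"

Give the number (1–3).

1

Key decimal bytes [30, 153, 191, 13, 58, 105, 139] = 1e 99 bf 0d 3a 69 8b is exactly B = 7 bytes: K' = 1e 99 bf 0d 3a 69 8b.
K' ⊕ ipad = 28 af 89 3b 0c 5f bd; K' ⊕ opad = 42 c5 e3 51 66 35 d7.
m1: inner = H(28 af 89 3b 0c 5f bd 9f 16 db) = 04 53; tag = H(42 c5 e3 51 66 35 d7 04 53) = 0404 ← matches
m2: inner = H(28 af 89 3b 0c 5f bd 30 76 6f) = 03 d8; tag = H(42 c5 e3 51 66 35 d7 03 d8) = 0488
m3: inner = H(28 af 89 3b 0c 5f bd 71 6f 75) = 04 18; tag = H(42 c5 e3 51 66 35 d7 04 18) = 03c9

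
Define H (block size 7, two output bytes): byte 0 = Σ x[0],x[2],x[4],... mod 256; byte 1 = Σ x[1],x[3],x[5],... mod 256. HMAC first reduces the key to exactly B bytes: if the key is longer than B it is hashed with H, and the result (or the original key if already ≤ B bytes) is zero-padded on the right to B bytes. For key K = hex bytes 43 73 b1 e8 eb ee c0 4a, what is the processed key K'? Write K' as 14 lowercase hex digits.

9f930000000000

|K| = 8 > B = 7, so first hash the key.
H(K): even-index sum = 671 mod 256 = 159; odd-index sum = 659 mod 256 = 147 → 9f 93.
Zero-pad H(K) = 9f 93 to 7 bytes: K' = 9f 93 00 00 00 00 00.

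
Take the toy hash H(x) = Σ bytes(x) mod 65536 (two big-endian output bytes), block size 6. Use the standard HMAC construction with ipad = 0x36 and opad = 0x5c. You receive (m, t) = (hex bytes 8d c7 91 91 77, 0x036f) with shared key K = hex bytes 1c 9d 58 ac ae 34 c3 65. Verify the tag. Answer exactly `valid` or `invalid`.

Key hex bytes 1c 9d 58 ac ae 34 c3 65 is 8 bytes > B = 6, so hash it first: H(key) = 03 c7, then zero-pad to 6 bytes: K' = 03 c7 00 00 00 00.
K' ⊕ ipad = 35 f1 36 36 36 36; K' ⊕ opad = 5f 9b 5c 5c 5c 5c.
Inner hash: sum = 53+241+54+54+54+54+141+199+145+145+119 = 1259 → 04 eb.
Outer hash (recomputed tag): sum = 95+155+92+92+92+92+4+235 = 857 → 03 59.
Recomputed tag = 0359; claimed = 036f → mismatch.

invalid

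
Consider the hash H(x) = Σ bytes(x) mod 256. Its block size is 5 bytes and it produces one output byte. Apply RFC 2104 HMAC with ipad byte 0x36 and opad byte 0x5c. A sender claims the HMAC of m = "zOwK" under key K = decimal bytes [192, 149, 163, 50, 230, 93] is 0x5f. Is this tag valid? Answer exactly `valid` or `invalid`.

Key decimal bytes [192, 149, 163, 50, 230, 93] = c0 95 a3 32 e6 5d is 6 bytes > B = 5, so hash it first: H(key) = 6d, then zero-pad to 5 bytes: K' = 6d 00 00 00 00.
K' ⊕ ipad = 5b 36 36 36 36; K' ⊕ opad = 31 5c 5c 5c 5c.
Inner hash: sum = 91+54+54+54+54+122+79+119+75 = 702; mod 256 = 190 → be.
Outer hash (recomputed tag): sum = 49+92+92+92+92+190 = 607; mod 256 = 95 → 5f.
Recomputed tag = 5f; claimed = 5f → match.

valid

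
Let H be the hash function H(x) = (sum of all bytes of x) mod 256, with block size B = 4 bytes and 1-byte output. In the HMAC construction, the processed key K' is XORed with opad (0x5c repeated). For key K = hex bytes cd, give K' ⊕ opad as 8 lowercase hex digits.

915c5c5c

Key hex bytes cd is 1 byte ≤ B = 4; zero-pad to 4 bytes: K' = cd 00 00 00.
XOR each byte with 0x5c: cd⊕5c=91, 00⊕5c=5c, 00⊕5c=5c, 00⊕5c=5c.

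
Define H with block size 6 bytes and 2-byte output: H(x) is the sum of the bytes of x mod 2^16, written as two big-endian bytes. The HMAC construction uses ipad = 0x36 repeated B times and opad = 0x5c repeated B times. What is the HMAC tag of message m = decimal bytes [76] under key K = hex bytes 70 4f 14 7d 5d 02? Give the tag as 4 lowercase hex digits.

Key hex bytes 70 4f 14 7d 5d 02 is exactly B = 6 bytes: K' = 70 4f 14 7d 5d 02.
K' ⊕ ipad = 46 79 22 4b 6b 34.  K' ⊕ opad = 2c 13 48 21 01 5e.
Inner input = (K'⊕ipad) ∥ m = 46 79 22 4b 6b 34 ∥ 4c.
Inner hash: sum = 70+121+34+75+107+52+76 = 535 → 02 17.
Outer input = (K'⊕opad) ∥ inner = 2c 13 48 21 01 5e ∥ 02 17.
Outer hash (tag): sum = 44+19+72+33+1+94+2+23 = 288 → 01 20.

0120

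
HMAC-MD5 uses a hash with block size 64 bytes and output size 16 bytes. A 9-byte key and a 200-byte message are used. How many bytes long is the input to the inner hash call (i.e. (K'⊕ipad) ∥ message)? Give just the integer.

Key is 9 ≤ 64 bytes, zero-padded: |K'| = 64.
Inner input = (K'⊕ipad) ∥ m → 64 + 200 = 264 bytes.

264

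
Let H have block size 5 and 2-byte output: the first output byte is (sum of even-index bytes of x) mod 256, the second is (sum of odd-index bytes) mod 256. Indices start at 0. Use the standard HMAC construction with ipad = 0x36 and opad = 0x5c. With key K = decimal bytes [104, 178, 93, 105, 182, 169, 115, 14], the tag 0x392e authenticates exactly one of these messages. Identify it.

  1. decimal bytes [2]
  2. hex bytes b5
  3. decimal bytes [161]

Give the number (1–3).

Key decimal bytes [104, 178, 93, 105, 182, 169, 115, 14] = 68 b2 5d 69 b6 a9 73 0e is 8 bytes > B = 5, so hash it first: H(key) = ee d2, then zero-pad to 5 bytes: K' = ee d2 00 00 00.
K' ⊕ ipad = d8 e4 36 36 36; K' ⊕ opad = b2 8e 5c 5c 5c.
m1: inner = H(d8 e4 36 36 36 02) = 44 1c; tag = H(b2 8e 5c 5c 5c 44 1c) = 862e
m2: inner = H(d8 e4 36 36 36 b5) = 44 cf; tag = H(b2 8e 5c 5c 5c 44 cf) = 392e ← matches
m3: inner = H(d8 e4 36 36 36 a1) = 44 bb; tag = H(b2 8e 5c 5c 5c 44 bb) = 252e

2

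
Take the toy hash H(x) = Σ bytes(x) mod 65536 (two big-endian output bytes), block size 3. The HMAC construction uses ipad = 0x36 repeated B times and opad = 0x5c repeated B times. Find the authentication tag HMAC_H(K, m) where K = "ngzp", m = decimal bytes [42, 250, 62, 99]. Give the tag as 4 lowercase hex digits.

Key "ngzp" = 6e 67 7a 70 is 4 bytes > B = 3, so hash it first: H(key) = 01 bf, then zero-pad to 3 bytes: K' = 01 bf 00.
K' ⊕ ipad = 37 89 36.  K' ⊕ opad = 5d e3 5c.
Inner input = (K'⊕ipad) ∥ m = 37 89 36 ∥ 2a fa 3e 63.
Inner hash: sum = 55+137+54+42+250+62+99 = 699 → 02 bb.
Outer input = (K'⊕opad) ∥ inner = 5d e3 5c ∥ 02 bb.
Outer hash (tag): sum = 93+227+92+2+187 = 601 → 02 59.

0259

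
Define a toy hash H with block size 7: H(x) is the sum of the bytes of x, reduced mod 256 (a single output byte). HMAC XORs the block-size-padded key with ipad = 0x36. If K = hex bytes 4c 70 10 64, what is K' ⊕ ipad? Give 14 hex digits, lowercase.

7a462652363636

Key hex bytes 4c 70 10 64 is 4 bytes ≤ B = 7; zero-pad to 7 bytes: K' = 4c 70 10 64 00 00 00.
XOR each byte with 0x36: 4c⊕36=7a, 70⊕36=46, 10⊕36=26, 64⊕36=52, 00⊕36=36, 00⊕36=36, 00⊕36=36.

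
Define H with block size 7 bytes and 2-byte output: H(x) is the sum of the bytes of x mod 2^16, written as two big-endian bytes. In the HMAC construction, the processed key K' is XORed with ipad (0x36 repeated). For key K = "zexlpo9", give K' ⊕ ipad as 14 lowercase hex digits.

4c534e5a46590f

Key "zexlpo9" = 7a 65 78 6c 70 6f 39 is exactly B = 7 bytes: K' = 7a 65 78 6c 70 6f 39.
XOR each byte with 0x36: 7a⊕36=4c, 65⊕36=53, 78⊕36=4e, 6c⊕36=5a, 70⊕36=46, 6f⊕36=59, 39⊕36=0f.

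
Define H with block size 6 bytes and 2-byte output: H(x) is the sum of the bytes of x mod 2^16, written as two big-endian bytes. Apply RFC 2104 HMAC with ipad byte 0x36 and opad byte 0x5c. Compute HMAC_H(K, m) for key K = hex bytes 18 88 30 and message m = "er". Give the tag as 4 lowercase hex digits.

0305

Key hex bytes 18 88 30 is 3 bytes ≤ B = 6; zero-pad to 6 bytes: K' = 18 88 30 00 00 00.
K' ⊕ ipad = 2e be 06 36 36 36.  K' ⊕ opad = 44 d4 6c 5c 5c 5c.
Inner input = (K'⊕ipad) ∥ m = 2e be 06 36 36 36 ∥ 65 72.
Inner hash: sum = 46+190+6+54+54+54+101+114 = 619 → 02 6b.
Outer input = (K'⊕opad) ∥ inner = 44 d4 6c 5c 5c 5c ∥ 02 6b.
Outer hash (tag): sum = 68+212+108+92+92+92+2+107 = 773 → 03 05.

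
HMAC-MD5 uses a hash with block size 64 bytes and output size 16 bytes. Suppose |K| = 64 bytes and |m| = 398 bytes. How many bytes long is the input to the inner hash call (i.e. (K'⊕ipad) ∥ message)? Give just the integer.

462

Key is 64 ≤ 64 bytes, zero-padded: |K'| = 64.
Inner input = (K'⊕ipad) ∥ m → 64 + 398 = 462 bytes.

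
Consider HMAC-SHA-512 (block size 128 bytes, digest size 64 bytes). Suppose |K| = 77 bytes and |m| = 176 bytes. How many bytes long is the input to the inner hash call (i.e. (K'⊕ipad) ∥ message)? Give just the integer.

304

Key is 77 ≤ 128 bytes, zero-padded: |K'| = 128.
Inner input = (K'⊕ipad) ∥ m → 128 + 176 = 304 bytes.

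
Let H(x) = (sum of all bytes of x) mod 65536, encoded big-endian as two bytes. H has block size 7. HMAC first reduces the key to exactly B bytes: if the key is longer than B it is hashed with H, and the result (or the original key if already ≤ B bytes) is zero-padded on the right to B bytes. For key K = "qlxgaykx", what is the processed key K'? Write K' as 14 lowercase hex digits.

03790000000000

|K| = 8 > B = 7, so first hash the key.
H(K): sum = 113+108+120+103+97+121+107+120 = 889 → 03 79.
Zero-pad H(K) = 03 79 to 7 bytes: K' = 03 79 00 00 00 00 00.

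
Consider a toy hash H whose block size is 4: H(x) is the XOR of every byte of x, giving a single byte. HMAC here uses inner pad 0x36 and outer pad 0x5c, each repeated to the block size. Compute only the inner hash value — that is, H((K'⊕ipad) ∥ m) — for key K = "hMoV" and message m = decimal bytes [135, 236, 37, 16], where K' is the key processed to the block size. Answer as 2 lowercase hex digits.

Key "hMoV" = 68 4d 6f 56 is exactly B = 4 bytes: K' = 68 4d 6f 56.
K' ⊕ ipad = 5e 7b 59 60.
Inner input = 5e 7b 59 60 ∥ 87 ec 25 10.
Inner hash: XOR 5e⊕7b⊕59⊕60⊕87⊕ec⊕25⊕10 = 42.

42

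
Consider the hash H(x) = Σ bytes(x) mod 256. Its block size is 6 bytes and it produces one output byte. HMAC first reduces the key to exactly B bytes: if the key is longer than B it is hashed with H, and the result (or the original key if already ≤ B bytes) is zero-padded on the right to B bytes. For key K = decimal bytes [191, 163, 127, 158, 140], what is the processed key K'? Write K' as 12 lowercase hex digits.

bfa37f9e8c00

Key decimal bytes [191, 163, 127, 158, 140] = bf a3 7f 9e 8c is 5 bytes ≤ B = 6; zero-pad to 6 bytes: K' = bf a3 7f 9e 8c 00.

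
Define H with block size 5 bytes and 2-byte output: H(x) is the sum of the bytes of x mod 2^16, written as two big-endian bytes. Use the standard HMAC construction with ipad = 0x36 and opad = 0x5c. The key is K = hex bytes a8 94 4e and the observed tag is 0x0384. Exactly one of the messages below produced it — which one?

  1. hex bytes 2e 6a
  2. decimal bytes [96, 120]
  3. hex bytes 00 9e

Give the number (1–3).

Key hex bytes a8 94 4e is 3 bytes ≤ B = 5; zero-pad to 5 bytes: K' = a8 94 4e 00 00.
K' ⊕ ipad = 9e a2 78 36 36; K' ⊕ opad = f4 c8 12 5c 5c.
m1: inner = H(9e a2 78 36 36 2e 6a) = 02 bc; tag = H(f4 c8 12 5c 5c 02 bc) = 0344
m2: inner = H(9e a2 78 36 36 60 78) = 02 fc; tag = H(f4 c8 12 5c 5c 02 fc) = 0384 ← matches
m3: inner = H(9e a2 78 36 36 00 9e) = 02 c2; tag = H(f4 c8 12 5c 5c 02 c2) = 034a

2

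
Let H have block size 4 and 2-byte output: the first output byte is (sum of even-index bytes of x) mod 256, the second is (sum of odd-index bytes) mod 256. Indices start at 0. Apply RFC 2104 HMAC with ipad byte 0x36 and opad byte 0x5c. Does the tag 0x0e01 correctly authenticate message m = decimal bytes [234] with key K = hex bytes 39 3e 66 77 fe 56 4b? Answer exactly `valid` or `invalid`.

Key hex bytes 39 3e 66 77 fe 56 4b is 7 bytes > B = 4, so hash it first: H(key) = e8 0b, then zero-pad to 4 bytes: K' = e8 0b 00 00.
K' ⊕ ipad = de 3d 36 36; K' ⊕ opad = b4 57 5c 5c.
Inner hash: even-index sum = 510 mod 256 = 254; odd-index sum = 115 mod 256 = 115 → fe 73.
Outer hash (recomputed tag): even-index sum = 526 mod 256 = 14; odd-index sum = 294 mod 256 = 38 → 0e 26.
Recomputed tag = 0e26; claimed = 0e01 → mismatch.

invalid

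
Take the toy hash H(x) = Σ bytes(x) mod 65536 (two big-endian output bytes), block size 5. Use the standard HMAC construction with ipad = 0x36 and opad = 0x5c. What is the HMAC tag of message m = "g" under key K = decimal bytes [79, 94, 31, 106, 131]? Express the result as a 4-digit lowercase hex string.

01f1

Key decimal bytes [79, 94, 31, 106, 131] = 4f 5e 1f 6a 83 is exactly B = 5 bytes: K' = 4f 5e 1f 6a 83.
K' ⊕ ipad = 79 68 29 5c b5.  K' ⊕ opad = 13 02 43 36 df.
Inner input = (K'⊕ipad) ∥ m = 79 68 29 5c b5 ∥ 67.
Inner hash: sum = 121+104+41+92+181+103 = 642 → 02 82.
Outer input = (K'⊕opad) ∥ inner = 13 02 43 36 df ∥ 02 82.
Outer hash (tag): sum = 19+2+67+54+223+2+130 = 497 → 01 f1.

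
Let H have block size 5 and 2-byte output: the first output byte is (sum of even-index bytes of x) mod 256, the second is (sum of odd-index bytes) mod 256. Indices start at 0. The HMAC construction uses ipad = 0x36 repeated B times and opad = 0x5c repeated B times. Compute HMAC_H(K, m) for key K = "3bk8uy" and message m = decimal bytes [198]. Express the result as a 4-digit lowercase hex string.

Key "3bk8uy" = 33 62 6b 38 75 79 is 6 bytes > B = 5, so hash it first: H(key) = 13 13, then zero-pad to 5 bytes: K' = 13 13 00 00 00.
K' ⊕ ipad = 25 25 36 36 36.  K' ⊕ opad = 4f 4f 5c 5c 5c.
Inner input = (K'⊕ipad) ∥ m = 25 25 36 36 36 ∥ c6.
Inner hash: even-index sum = 145 mod 256 = 145; odd-index sum = 289 mod 256 = 33 → 91 21.
Outer input = (K'⊕opad) ∥ inner = 4f 4f 5c 5c 5c ∥ 91 21.
Outer hash (tag): even-index sum = 296 mod 256 = 40; odd-index sum = 316 mod 256 = 60 → 28 3c.

283c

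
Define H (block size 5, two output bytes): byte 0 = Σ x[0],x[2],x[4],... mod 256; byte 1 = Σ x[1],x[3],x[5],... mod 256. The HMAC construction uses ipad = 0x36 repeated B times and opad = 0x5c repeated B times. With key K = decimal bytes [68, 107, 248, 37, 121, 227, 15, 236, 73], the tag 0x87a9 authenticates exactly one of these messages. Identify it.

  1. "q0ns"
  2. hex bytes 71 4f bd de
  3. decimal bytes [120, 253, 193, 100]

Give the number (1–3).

Key decimal bytes [68, 107, 248, 37, 121, 227, 15, 236, 73] = 44 6b f8 25 79 e3 0f ec 49 is 9 bytes > B = 5, so hash it first: H(key) = 0d 5f, then zero-pad to 5 bytes: K' = 0d 5f 00 00 00.
K' ⊕ ipad = 3b 69 36 36 36; K' ⊕ opad = 51 03 5c 5c 5c.
m1: inner = H(3b 69 36 36 36 71 30 6e 73) = 4a 7e; tag = H(51 03 5c 5c 5c 4a 7e) = 87a9 ← matches
m2: inner = H(3b 69 36 36 36 71 4f bd de) = d4 cd; tag = H(51 03 5c 5c 5c d4 cd) = d633
m3: inner = H(3b 69 36 36 36 78 fd c1 64) = 08 d8; tag = H(51 03 5c 5c 5c 08 d8) = e167

1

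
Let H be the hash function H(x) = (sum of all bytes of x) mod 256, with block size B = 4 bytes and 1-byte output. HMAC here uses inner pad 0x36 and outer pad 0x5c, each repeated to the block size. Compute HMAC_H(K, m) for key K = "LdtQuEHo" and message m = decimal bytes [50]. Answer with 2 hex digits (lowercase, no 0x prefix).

Key "LdtQuEHo" = 4c 64 74 51 75 45 48 6f is 8 bytes > B = 4, so hash it first: H(key) = e6, then zero-pad to 4 bytes: K' = e6 00 00 00.
K' ⊕ ipad = d0 36 36 36.  K' ⊕ opad = ba 5c 5c 5c.
Inner input = (K'⊕ipad) ∥ m = d0 36 36 36 ∥ 32.
Inner hash: sum = 208+54+54+54+50 = 420; mod 256 = 164 → a4.
Outer input = (K'⊕opad) ∥ inner = ba 5c 5c 5c ∥ a4.
Outer hash (tag): sum = 186+92+92+92+164 = 626; mod 256 = 114 → 72.

72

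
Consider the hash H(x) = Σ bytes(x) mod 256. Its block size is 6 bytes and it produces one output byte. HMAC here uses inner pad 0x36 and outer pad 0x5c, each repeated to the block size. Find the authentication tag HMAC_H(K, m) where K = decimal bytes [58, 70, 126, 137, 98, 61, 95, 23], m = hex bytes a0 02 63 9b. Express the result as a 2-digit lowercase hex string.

Key decimal bytes [58, 70, 126, 137, 98, 61, 95, 23] = 3a 46 7e 89 62 3d 5f 17 is 8 bytes > B = 6, so hash it first: H(key) = 9c, then zero-pad to 6 bytes: K' = 9c 00 00 00 00 00.
K' ⊕ ipad = aa 36 36 36 36 36.  K' ⊕ opad = c0 5c 5c 5c 5c 5c.
Inner input = (K'⊕ipad) ∥ m = aa 36 36 36 36 36 ∥ a0 02 63 9b.
Inner hash: sum = 170+54+54+54+54+54+160+2+99+155 = 856; mod 256 = 88 → 58.
Outer input = (K'⊕opad) ∥ inner = c0 5c 5c 5c 5c 5c ∥ 58.
Outer hash (tag): sum = 192+92+92+92+92+92+88 = 740; mod 256 = 228 → e4.

e4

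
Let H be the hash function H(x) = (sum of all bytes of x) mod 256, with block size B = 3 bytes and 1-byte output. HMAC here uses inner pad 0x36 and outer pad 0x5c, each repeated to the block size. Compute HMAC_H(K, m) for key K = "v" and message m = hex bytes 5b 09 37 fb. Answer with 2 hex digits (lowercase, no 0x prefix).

Key "v" = 76 is 1 byte ≤ B = 3; zero-pad to 3 bytes: K' = 76 00 00.
K' ⊕ ipad = 40 36 36.  K' ⊕ opad = 2a 5c 5c.
Inner input = (K'⊕ipad) ∥ m = 40 36 36 ∥ 5b 09 37 fb.
Inner hash: sum = 64+54+54+91+9+55+251 = 578; mod 256 = 66 → 42.
Outer input = (K'⊕opad) ∥ inner = 2a 5c 5c ∥ 42.
Outer hash (tag): sum = 42+92+92+66 = 292; mod 256 = 36 → 24.

24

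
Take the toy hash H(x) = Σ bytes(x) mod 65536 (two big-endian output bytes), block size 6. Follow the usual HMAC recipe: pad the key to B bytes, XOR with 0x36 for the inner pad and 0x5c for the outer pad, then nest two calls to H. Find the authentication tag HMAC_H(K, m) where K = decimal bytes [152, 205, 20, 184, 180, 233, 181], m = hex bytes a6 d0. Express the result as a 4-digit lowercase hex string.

Key decimal bytes [152, 205, 20, 184, 180, 233, 181] = 98 cd 14 b8 b4 e9 b5 is 7 bytes > B = 6, so hash it first: H(key) = 04 83, then zero-pad to 6 bytes: K' = 04 83 00 00 00 00.
K' ⊕ ipad = 32 b5 36 36 36 36.  K' ⊕ opad = 58 df 5c 5c 5c 5c.
Inner input = (K'⊕ipad) ∥ m = 32 b5 36 36 36 36 ∥ a6 d0.
Inner hash: sum = 50+181+54+54+54+54+166+208 = 821 → 03 35.
Outer input = (K'⊕opad) ∥ inner = 58 df 5c 5c 5c 5c ∥ 03 35.
Outer hash (tag): sum = 88+223+92+92+92+92+3+53 = 735 → 02 df.

02df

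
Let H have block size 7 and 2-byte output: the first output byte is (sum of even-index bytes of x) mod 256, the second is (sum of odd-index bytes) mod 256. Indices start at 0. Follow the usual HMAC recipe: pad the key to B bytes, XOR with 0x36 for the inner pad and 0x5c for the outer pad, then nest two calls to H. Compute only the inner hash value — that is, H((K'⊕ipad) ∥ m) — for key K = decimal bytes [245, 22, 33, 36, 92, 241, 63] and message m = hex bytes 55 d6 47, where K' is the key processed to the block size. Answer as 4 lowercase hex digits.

Key decimal bytes [245, 22, 33, 36, 92, 241, 63] = f5 16 21 24 5c f1 3f is exactly B = 7 bytes: K' = f5 16 21 24 5c f1 3f.
K' ⊕ ipad = c3 20 17 12 6a c7 09.
Inner input = c3 20 17 12 6a c7 09 ∥ 55 d6 47.
Inner hash: even-index sum = 547 mod 256 = 35; odd-index sum = 405 mod 256 = 149 → 23 95.

2395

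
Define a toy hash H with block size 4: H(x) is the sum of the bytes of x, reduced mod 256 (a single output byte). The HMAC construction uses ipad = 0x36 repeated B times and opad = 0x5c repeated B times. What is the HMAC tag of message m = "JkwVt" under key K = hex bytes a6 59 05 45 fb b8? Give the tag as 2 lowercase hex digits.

16

Key hex bytes a6 59 05 45 fb b8 is 6 bytes > B = 4, so hash it first: H(key) = fc, then zero-pad to 4 bytes: K' = fc 00 00 00.
K' ⊕ ipad = ca 36 36 36.  K' ⊕ opad = a0 5c 5c 5c.
Inner input = (K'⊕ipad) ∥ m = ca 36 36 36 ∥ 4a 6b 77 56 74.
Inner hash: sum = 202+54+54+54+74+107+119+86+116 = 866; mod 256 = 98 → 62.
Outer input = (K'⊕opad) ∥ inner = a0 5c 5c 5c ∥ 62.
Outer hash (tag): sum = 160+92+92+92+98 = 534; mod 256 = 22 → 16.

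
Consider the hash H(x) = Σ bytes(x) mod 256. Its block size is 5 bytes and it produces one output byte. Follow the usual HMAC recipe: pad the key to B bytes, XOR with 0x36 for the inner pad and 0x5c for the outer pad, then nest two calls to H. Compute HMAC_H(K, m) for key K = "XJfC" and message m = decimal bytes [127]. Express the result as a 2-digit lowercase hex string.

33

Key "XJfC" = 58 4a 66 43 is 4 bytes ≤ B = 5; zero-pad to 5 bytes: K' = 58 4a 66 43 00.
K' ⊕ ipad = 6e 7c 50 75 36.  K' ⊕ opad = 04 16 3a 1f 5c.
Inner input = (K'⊕ipad) ∥ m = 6e 7c 50 75 36 ∥ 7f.
Inner hash: sum = 110+124+80+117+54+127 = 612; mod 256 = 100 → 64.
Outer input = (K'⊕opad) ∥ inner = 04 16 3a 1f 5c ∥ 64.
Outer hash (tag): sum = 4+22+58+31+92+100 = 307; mod 256 = 51 → 33.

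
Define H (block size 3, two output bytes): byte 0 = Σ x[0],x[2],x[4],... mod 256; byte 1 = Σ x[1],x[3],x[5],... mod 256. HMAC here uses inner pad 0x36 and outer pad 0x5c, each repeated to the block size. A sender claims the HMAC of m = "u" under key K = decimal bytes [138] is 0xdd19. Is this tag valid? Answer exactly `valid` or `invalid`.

invalid

Key decimal bytes [138] = 8a is 1 byte ≤ B = 3; zero-pad to 3 bytes: K' = 8a 00 00.
K' ⊕ ipad = bc 36 36; K' ⊕ opad = d6 5c 5c.
Inner hash: even-index sum = 242 mod 256 = 242; odd-index sum = 171 mod 256 = 171 → f2 ab.
Outer hash (recomputed tag): even-index sum = 477 mod 256 = 221; odd-index sum = 334 mod 256 = 78 → dd 4e.
Recomputed tag = dd4e; claimed = dd19 → mismatch.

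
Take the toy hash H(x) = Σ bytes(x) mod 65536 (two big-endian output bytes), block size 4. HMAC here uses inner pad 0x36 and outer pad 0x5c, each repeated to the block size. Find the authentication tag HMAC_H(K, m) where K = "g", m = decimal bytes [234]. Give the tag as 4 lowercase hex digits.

022d

Key "g" = 67 is 1 byte ≤ B = 4; zero-pad to 4 bytes: K' = 67 00 00 00.
K' ⊕ ipad = 51 36 36 36.  K' ⊕ opad = 3b 5c 5c 5c.
Inner input = (K'⊕ipad) ∥ m = 51 36 36 36 ∥ ea.
Inner hash: sum = 81+54+54+54+234 = 477 → 01 dd.
Outer input = (K'⊕opad) ∥ inner = 3b 5c 5c 5c ∥ 01 dd.
Outer hash (tag): sum = 59+92+92+92+1+221 = 557 → 02 2d.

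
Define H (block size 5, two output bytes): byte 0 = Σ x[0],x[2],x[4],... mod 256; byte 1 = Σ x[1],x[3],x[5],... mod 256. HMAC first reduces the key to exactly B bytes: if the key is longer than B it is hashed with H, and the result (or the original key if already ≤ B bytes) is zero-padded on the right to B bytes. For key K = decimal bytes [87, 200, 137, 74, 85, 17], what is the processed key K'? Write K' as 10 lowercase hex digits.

|K| = 6 > B = 5, so first hash the key.
H(K): even-index sum = 309 mod 256 = 53; odd-index sum = 291 mod 256 = 35 → 35 23.
Zero-pad H(K) = 35 23 to 5 bytes: K' = 35 23 00 00 00.

3523000000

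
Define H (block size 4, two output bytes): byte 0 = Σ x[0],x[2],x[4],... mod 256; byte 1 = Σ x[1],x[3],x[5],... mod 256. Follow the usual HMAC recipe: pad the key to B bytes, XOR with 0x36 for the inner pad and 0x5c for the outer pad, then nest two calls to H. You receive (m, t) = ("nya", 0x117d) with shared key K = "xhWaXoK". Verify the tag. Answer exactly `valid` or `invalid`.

Key "xhWaXoK" = 78 68 57 61 58 6f 4b is 7 bytes > B = 4, so hash it first: H(key) = 72 38, then zero-pad to 4 bytes: K' = 72 38 00 00.
K' ⊕ ipad = 44 0e 36 36; K' ⊕ opad = 2e 64 5c 5c.
Inner hash: even-index sum = 329 mod 256 = 73; odd-index sum = 189 mod 256 = 189 → 49 bd.
Outer hash (recomputed tag): even-index sum = 211 mod 256 = 211; odd-index sum = 381 mod 256 = 125 → d3 7d.
Recomputed tag = d37d; claimed = 117d → mismatch.

invalid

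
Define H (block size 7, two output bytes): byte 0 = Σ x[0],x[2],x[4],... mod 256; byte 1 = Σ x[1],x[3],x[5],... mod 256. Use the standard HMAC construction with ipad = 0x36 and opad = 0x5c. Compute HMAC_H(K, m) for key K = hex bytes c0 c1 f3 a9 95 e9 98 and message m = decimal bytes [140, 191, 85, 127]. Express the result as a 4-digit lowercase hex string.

Key hex bytes c0 c1 f3 a9 95 e9 98 is exactly B = 7 bytes: K' = c0 c1 f3 a9 95 e9 98.
K' ⊕ ipad = f6 f7 c5 9f a3 df ae.  K' ⊕ opad = 9c 9d af f5 c9 b5 c4.
Inner input = (K'⊕ipad) ∥ m = f6 f7 c5 9f a3 df ae ∥ 8c bf 55 7f.
Inner hash: even-index sum = 1098 mod 256 = 74; odd-index sum = 854 mod 256 = 86 → 4a 56.
Outer input = (K'⊕opad) ∥ inner = 9c 9d af f5 c9 b5 c4 ∥ 4a 56.
Outer hash (tag): even-index sum = 814 mod 256 = 46; odd-index sum = 657 mod 256 = 145 → 2e 91.

2e91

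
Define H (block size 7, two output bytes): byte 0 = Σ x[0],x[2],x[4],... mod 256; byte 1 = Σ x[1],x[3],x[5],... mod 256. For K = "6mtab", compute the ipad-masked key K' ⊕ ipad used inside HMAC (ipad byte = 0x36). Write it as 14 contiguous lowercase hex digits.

Key "6mtab" = 36 6d 74 61 62 is 5 bytes ≤ B = 7; zero-pad to 7 bytes: K' = 36 6d 74 61 62 00 00.
XOR each byte with 0x36: 36⊕36=00, 6d⊕36=5b, 74⊕36=42, 61⊕36=57, 62⊕36=54, 00⊕36=36, 00⊕36=36.

005b4257543636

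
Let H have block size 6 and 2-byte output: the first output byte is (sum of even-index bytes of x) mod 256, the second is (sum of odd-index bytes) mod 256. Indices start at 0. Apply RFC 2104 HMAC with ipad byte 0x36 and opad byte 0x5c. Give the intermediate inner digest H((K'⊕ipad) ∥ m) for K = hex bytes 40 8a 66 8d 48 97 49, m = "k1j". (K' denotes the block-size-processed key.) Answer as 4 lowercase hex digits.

4235

Key hex bytes 40 8a 66 8d 48 97 49 is 7 bytes > B = 6, so hash it first: H(key) = 37 ae, then zero-pad to 6 bytes: K' = 37 ae 00 00 00 00.
K' ⊕ ipad = 01 98 36 36 36 36.
Inner input = 01 98 36 36 36 36 ∥ 6b 31 6a.
Inner hash: even-index sum = 322 mod 256 = 66; odd-index sum = 309 mod 256 = 53 → 42 35.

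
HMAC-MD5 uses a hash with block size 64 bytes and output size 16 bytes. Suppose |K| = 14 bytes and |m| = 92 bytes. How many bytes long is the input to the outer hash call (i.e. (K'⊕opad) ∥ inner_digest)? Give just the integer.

Key is 14 ≤ 64 bytes, zero-padded: |K'| = 64.
Outer input = (K'⊕opad) ∥ H(inner) → 64 + 16 = 80 bytes.

80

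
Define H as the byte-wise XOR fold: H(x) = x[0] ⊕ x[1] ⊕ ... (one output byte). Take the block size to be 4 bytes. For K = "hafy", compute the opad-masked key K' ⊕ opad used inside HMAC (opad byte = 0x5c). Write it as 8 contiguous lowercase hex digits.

Key "hafy" = 68 61 66 79 is exactly B = 4 bytes: K' = 68 61 66 79.
XOR each byte with 0x5c: 68⊕5c=34, 61⊕5c=3d, 66⊕5c=3a, 79⊕5c=25.

343d3a25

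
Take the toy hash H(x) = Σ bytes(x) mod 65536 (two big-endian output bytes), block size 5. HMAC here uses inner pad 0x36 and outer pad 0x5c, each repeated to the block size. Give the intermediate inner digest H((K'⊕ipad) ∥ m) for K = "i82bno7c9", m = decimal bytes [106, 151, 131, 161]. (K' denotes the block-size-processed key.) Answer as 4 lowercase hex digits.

Key "i82bno7c9" = 69 38 32 62 6e 6f 37 63 39 is 9 bytes > B = 5, so hash it first: H(key) = 02 e5, then zero-pad to 5 bytes: K' = 02 e5 00 00 00.
K' ⊕ ipad = 34 d3 36 36 36.
Inner input = 34 d3 36 36 36 ∥ 6a 97 83 a1.
Inner hash: sum = 52+211+54+54+54+106+151+131+161 = 974 → 03 ce.

03ce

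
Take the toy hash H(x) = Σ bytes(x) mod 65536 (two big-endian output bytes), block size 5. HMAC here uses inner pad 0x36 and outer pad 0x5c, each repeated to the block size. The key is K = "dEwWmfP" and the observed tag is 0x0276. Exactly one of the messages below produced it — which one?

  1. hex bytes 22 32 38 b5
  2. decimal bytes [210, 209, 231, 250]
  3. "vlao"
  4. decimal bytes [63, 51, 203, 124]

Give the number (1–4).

4

Key "dEwWmfP" = 64 45 77 57 6d 66 50 is 7 bytes > B = 5, so hash it first: H(key) = 02 9a, then zero-pad to 5 bytes: K' = 02 9a 00 00 00.
K' ⊕ ipad = 34 ac 36 36 36; K' ⊕ opad = 5e c6 5c 5c 5c.
m1: inner = H(34 ac 36 36 36 22 32 38 b5) = 02 c3; tag = H(5e c6 5c 5c 5c 02 c3) = 02fd
m2: inner = H(34 ac 36 36 36 d2 d1 e7 fa) = 05 06; tag = H(5e c6 5c 5c 5c 05 06) = 0243
m3: inner = H(34 ac 36 36 36 76 6c 61 6f) = 03 34; tag = H(5e c6 5c 5c 5c 03 34) = 026f
m4: inner = H(34 ac 36 36 36 3f 33 cb 7c) = 03 3b; tag = H(5e c6 5c 5c 5c 03 3b) = 0276 ← matches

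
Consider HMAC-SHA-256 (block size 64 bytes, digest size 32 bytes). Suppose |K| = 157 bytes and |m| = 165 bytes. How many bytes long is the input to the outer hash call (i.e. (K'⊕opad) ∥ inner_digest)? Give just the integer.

96

Key is 157 > 64 bytes, so it is hashed to 32 bytes then zero-padded to 64: |K'| = 64.
Outer input = (K'⊕opad) ∥ H(inner) → 64 + 32 = 96 bytes.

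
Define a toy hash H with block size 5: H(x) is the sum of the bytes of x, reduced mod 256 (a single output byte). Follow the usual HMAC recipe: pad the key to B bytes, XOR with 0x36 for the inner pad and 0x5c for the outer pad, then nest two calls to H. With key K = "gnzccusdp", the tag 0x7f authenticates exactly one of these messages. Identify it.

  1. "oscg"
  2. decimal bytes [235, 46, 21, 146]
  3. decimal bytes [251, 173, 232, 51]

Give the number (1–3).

Key "gnzccusdp" = 67 6e 7a 63 63 75 73 64 70 is 9 bytes > B = 5, so hash it first: H(key) = d1, then zero-pad to 5 bytes: K' = d1 00 00 00 00.
K' ⊕ ipad = e7 36 36 36 36; K' ⊕ opad = 8d 5c 5c 5c 5c.
m1: inner = H(e7 36 36 36 36 6f 73 63 67) = 6b; tag = H(8d 5c 5c 5c 5c 6b) = 68
m2: inner = H(e7 36 36 36 36 eb 2e 15 92) = 7f; tag = H(8d 5c 5c 5c 5c 7f) = 7c
m3: inner = H(e7 36 36 36 36 fb ad e8 33) = 82; tag = H(8d 5c 5c 5c 5c 82) = 7f ← matches

3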